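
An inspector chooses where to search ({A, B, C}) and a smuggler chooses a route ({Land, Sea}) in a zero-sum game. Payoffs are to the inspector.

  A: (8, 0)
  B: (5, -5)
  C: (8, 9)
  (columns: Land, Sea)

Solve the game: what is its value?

8

Row minima: A → 0, B → -5, C → 8; maximin = 8.
Column maxima: Land → 8, Sea → 9; minimax = 8.
Since maximin = minimax = 8, there is a saddle point and the value is 8.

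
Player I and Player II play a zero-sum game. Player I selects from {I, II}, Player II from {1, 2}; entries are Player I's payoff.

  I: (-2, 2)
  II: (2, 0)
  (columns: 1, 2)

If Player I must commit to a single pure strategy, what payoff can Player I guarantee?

Row minima: I → -2, II → 0.
The best of these is 0.

0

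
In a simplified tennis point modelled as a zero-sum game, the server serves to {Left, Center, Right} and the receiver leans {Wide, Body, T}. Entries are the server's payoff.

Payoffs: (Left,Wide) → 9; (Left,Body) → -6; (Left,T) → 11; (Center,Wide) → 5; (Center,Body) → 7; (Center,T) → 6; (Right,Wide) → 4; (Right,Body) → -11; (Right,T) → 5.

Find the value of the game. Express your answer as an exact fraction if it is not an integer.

Row minima: Left → -6, Center → 5, Right → -11; maximin = 5.
Column maxima: Wide → 9, Body → 7, T → 11; minimax = 7.
5 ≠ 7, so there is no saddle point; optimal play is mixed.
Right is strictly dominated by Left, so the server never plays it.
T is strictly dominated by Wide (it gives the server strictly more in every row), so the receiver never plays it.
On the remaining 2×2 (Left, Center vs Wide, Body):
Let the server play Left with probability p. Expected payoff against Wide: 9p + 5(1−p) = 4p + 5; against Body: (-6)p + 7(1−p) = −13p + 7.
Setting these equal: 4p + 5 = −13p + 7 ⇒ 17p = 2 ⇒ p = 2/17, and the value is (4)·(2/17) + 5 = 93/17.
For the receiver: with q = P(Wide), equating Left's and Center's payoffs gives 15q − 6 = −2q + 7 ⇒ q = 13/17.

93/17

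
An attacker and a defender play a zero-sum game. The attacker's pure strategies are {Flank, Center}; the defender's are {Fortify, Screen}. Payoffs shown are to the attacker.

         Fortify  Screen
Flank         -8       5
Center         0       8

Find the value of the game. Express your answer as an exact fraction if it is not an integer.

Row minima: Flank → -8, Center → 0; maximin = 0.
Column maxima: Fortify → 0, Screen → 8; minimax = 0.
Since maximin = minimax = 0, there is a saddle point and the value is 0.

0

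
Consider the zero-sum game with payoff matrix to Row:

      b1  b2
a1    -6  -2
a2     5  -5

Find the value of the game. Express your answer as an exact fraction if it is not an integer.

Row minima: a1 → -6, a2 → -5; maximin = -5.
Column maxima: b1 → 5, b2 → -2; minimax = -2.
-5 ≠ -2, so there is no saddle point; optimal play is mixed.
Let Row play a1 with probability p. Expected payoff against b1: (-6)p + 5(1−p) = −11p + 5; against b2: (-2)p + (-5)(1−p) = 3p − 5.
Setting these equal: −11p + 5 = 3p − 5 ⇒ −14p = -10 ⇒ p = 5/7, and the value is (-11)·(5/7) + 5 = -20/7.
For Column: with q = P(b1), equating a1's and a2's payoffs gives −4q − 2 = 10q − 5 ⇒ q = 3/14.

-20/7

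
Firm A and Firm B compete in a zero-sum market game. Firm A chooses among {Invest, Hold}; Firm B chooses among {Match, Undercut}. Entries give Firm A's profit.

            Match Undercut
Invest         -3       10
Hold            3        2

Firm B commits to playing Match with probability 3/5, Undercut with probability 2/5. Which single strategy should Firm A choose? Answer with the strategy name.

Expected payoff of Invest: (3/5)·(-3) + (2/5)·10 = 11/5.
Expected payoff of Hold: (3/5)·3 + (2/5)·2 = 13/5.
The largest is 13/5, so Firm A's best response is Hold.

Hold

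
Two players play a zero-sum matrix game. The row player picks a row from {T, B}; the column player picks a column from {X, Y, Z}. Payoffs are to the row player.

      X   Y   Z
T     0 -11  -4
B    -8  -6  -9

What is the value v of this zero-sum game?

-15/2

Row minima: T → -11, B → -9; maximin = -9.
Column maxima: X → 0, Y → -6, Z → -4; minimax = -6.
-9 ≠ -6, so there is no saddle point; optimal play is mixed.
X is strictly dominated by Z (it gives the row player strictly more in every row), so the column player never plays it.
On the remaining 2×2 (T, B vs Y, Z):
Let the row player play T with probability p. Expected payoff against Y: (-11)p + (-6)(1−p) = −5p − 6; against Z: (-4)p + (-9)(1−p) = 5p − 9.
Setting these equal: −5p − 6 = 5p − 9 ⇒ −10p = -3 ⇒ p = 3/10, and the value is (-5)·(3/10) − 6 = -15/2.
For the column player: with q = P(Y), equating T's and B's payoffs gives −7q − 4 = 3q − 9 ⇒ q = 1/2.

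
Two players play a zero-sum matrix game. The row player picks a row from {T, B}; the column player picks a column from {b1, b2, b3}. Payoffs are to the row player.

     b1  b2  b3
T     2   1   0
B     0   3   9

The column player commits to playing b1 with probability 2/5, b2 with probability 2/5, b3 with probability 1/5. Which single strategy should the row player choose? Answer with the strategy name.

Expected payoff of T: (2/5)·2 + (2/5)·1 + (1/5)·0 = 6/5.
Expected payoff of B: (2/5)·0 + (2/5)·3 + (1/5)·9 = 3.
The largest is 3, so the row player's best response is B.

B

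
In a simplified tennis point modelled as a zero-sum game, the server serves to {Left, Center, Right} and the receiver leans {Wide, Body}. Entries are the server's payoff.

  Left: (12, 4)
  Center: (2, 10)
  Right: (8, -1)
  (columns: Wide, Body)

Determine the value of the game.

Row minima: Left → 4, Center → 2, Right → -1; maximin = 4.
Column maxima: Wide → 12, Body → 10; minimax = 10.
4 ≠ 10, so there is no saddle point; optimal play is mixed.
Right is strictly dominated by Left, so the server never plays it.
On the remaining 2×2 (Left, Center vs Wide, Body):
Let the server play Left with probability p. Expected payoff against Wide: 12p + 2(1−p) = 10p + 2; against Body: 4p + 10(1−p) = −6p + 10.
Setting these equal: 10p + 2 = −6p + 10 ⇒ 16p = 8 ⇒ p = 1/2, and the value is (10)·(1/2) + 2 = 7.
For the receiver: with q = P(Wide), equating Left's and Center's payoffs gives 8q + 4 = −8q + 10 ⇒ q = 3/8.

7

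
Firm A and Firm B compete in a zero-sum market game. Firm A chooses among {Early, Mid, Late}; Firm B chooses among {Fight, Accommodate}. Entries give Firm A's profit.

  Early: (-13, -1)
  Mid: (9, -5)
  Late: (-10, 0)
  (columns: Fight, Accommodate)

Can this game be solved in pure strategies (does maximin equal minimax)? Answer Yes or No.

Row minima: Early → -13, Mid → -5, Late → -10; maximin = -5.
Column maxima: Fight → 9, Accommodate → 0; minimax = 0.
-5 ≠ 0, so no pure-strategy equilibrium exists.

No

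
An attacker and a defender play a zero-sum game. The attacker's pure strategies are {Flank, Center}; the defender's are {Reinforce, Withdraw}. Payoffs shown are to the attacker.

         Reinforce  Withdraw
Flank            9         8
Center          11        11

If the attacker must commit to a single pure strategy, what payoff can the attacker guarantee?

11

Row minima: Flank → 8, Center → 11.
The best of these is 11.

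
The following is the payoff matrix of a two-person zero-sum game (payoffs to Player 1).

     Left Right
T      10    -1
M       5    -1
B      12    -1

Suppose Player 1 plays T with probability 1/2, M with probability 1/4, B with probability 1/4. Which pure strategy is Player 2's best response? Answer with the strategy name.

Right

If Player 2 plays Left, Player 1's expected payoff is (1/2)·10 + (1/4)·5 + (1/4)·12 = 37/4.
If Player 2 plays Right, Player 1's expected payoff is (1/2)·(-1) + (1/4)·(-1) + (1/4)·(-1) = -1.
Player 2 minimizes Player 1's payoff; the smallest is -1, so the best response is Right.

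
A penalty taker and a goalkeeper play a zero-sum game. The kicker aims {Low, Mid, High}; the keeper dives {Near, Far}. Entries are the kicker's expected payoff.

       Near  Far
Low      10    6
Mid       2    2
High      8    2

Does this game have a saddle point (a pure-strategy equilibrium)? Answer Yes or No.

Row minima: Low → 6, Mid → 2, High → 2; maximin = 6.
Column maxima: Near → 10, Far → 6; minimax = 6.
maximin = minimax = 6, so a saddle point exists.

Yes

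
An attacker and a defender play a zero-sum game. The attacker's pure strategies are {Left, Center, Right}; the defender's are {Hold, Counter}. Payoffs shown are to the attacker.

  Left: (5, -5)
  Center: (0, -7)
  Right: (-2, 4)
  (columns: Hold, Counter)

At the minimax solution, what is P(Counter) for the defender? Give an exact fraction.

7/16

Row minima: Left → -5, Center → -7, Right → -2; maximin = -2.
Column maxima: Hold → 5, Counter → 4; minimax = 4.
-2 ≠ 4, so there is no saddle point; optimal play is mixed.
Center is strictly dominated by Left, so the attacker never plays it.
On the remaining 2×2 (Left, Right vs Hold, Counter):
Let the attacker play Left with probability p. Expected payoff against Hold: 5p + (-2)(1−p) = 7p − 2; against Counter: (-5)p + 4(1−p) = −9p + 4.
Setting these equal: 7p − 2 = −9p + 4 ⇒ 16p = 6 ⇒ p = 3/8, and the value is (7)·(3/8) − 2 = 5/8.
For the defender: with q = P(Hold), equating Left's and Right's payoffs gives 10q − 5 = −6q + 4 ⇒ q = 9/16.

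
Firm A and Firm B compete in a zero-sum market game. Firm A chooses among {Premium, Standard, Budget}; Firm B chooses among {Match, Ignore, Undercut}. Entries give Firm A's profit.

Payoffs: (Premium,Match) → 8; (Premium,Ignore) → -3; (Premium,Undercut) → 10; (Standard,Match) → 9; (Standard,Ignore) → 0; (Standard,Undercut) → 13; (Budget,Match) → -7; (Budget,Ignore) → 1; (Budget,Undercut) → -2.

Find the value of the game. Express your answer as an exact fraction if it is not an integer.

Row minima: Premium → -3, Standard → 0, Budget → -7; maximin = 0.
Column maxima: Match → 9, Ignore → 1, Undercut → 13; minimax = 1.
0 ≠ 1, so there is no saddle point; optimal play is mixed.
Premium is strictly dominated by Standard, so Firm A never plays it.
Undercut is strictly dominated by Match (it gives Firm A strictly more in every row), so Firm B never plays it.
On the remaining 2×2 (Standard, Budget vs Match, Ignore):
Let Firm A play Standard with probability p. Expected payoff against Match: 9p + (-7)(1−p) = 16p − 7; against Ignore: 0p + 1(1−p) = −p + 1.
Setting these equal: 16p − 7 = −p + 1 ⇒ 17p = 8 ⇒ p = 8/17, and the value is (16)·(8/17) − 7 = 9/17.
For Firm B: with q = P(Match), equating Standard's and Budget's payoffs gives 9q = −8q + 1 ⇒ q = 1/17.

9/17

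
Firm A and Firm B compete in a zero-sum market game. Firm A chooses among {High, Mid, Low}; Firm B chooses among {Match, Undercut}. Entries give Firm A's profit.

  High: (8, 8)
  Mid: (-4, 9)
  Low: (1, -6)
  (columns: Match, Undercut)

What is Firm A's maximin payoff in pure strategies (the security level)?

8

Row minima: High → 8, Mid → -4, Low → -6.
The best of these is 8.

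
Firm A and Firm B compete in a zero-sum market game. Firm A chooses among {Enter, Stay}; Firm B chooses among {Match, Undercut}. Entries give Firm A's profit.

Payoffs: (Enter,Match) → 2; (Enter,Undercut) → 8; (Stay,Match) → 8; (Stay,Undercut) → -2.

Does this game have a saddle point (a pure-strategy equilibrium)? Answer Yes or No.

Row minima: Enter → 2, Stay → -2; maximin = 2.
Column maxima: Match → 8, Undercut → 8; minimax = 8.
2 ≠ 8, so no pure-strategy equilibrium exists.

No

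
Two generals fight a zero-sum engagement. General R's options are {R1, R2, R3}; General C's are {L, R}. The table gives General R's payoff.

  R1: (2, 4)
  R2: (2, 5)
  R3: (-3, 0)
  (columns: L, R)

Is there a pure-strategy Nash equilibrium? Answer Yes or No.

Row minima: R1 → 2, R2 → 2, R3 → -3; maximin = 2.
Column maxima: L → 2, R → 5; minimax = 2.
maximin = minimax = 2, so a saddle point exists.

Yes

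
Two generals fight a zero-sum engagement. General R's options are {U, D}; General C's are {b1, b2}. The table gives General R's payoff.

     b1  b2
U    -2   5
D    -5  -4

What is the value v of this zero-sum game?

Row minima: U → -2, D → -5; maximin = -2.
Column maxima: b1 → -2, b2 → 5; minimax = -2.
Since maximin = minimax = -2, there is a saddle point and the value is -2.

-2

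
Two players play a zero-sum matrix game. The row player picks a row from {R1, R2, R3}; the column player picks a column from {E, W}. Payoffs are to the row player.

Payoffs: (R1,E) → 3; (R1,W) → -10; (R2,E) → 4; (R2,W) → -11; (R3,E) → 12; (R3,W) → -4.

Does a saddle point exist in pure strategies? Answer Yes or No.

Row minima: R1 → -10, R2 → -11, R3 → -4; maximin = -4.
Column maxima: E → 12, W → -4; minimax = -4.
maximin = minimax = -4, so a saddle point exists.

Yes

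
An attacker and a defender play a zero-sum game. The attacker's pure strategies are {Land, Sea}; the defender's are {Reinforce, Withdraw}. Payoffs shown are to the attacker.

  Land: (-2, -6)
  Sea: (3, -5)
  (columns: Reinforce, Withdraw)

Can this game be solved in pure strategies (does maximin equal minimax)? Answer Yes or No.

Row minima: Land → -6, Sea → -5; maximin = -5.
Column maxima: Reinforce → 3, Withdraw → -5; minimax = -5.
maximin = minimax = -5, so a saddle point exists.

Yes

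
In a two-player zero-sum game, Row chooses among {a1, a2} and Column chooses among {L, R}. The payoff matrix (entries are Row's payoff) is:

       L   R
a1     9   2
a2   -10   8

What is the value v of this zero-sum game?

92/25

Row minima: a1 → 2, a2 → -10; maximin = 2.
Column maxima: L → 9, R → 8; minimax = 8.
2 ≠ 8, so there is no saddle point; optimal play is mixed.
Let Row play a1 with probability p. Expected payoff against L: 9p + (-10)(1−p) = 19p − 10; against R: 2p + 8(1−p) = −6p + 8.
Setting these equal: 19p − 10 = −6p + 8 ⇒ 25p = 18 ⇒ p = 18/25, and the value is (19)·(18/25) − 10 = 92/25.
For Column: with q = P(L), equating a1's and a2's payoffs gives 7q + 2 = −18q + 8 ⇒ q = 6/25.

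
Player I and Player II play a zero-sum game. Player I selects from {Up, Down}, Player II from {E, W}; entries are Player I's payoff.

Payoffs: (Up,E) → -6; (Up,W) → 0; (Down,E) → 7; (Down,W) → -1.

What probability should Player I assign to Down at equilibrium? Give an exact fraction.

Row minima: Up → -6, Down → -1; maximin = -1.
Column maxima: E → 7, W → 0; minimax = 0.
-1 ≠ 0, so there is no saddle point; optimal play is mixed.
Let Player I play Up with probability p. Expected payoff against E: (-6)p + 7(1−p) = −13p + 7; against W: 0p + (-1)(1−p) = p − 1.
Setting these equal: −13p + 7 = p − 1 ⇒ −14p = -8 ⇒ p = 4/7, and the value is (-13)·(4/7) + 7 = -3/7.
For Player II: with q = P(E), equating Up's and Down's payoffs gives −6q = 8q − 1 ⇒ q = 1/14.

3/7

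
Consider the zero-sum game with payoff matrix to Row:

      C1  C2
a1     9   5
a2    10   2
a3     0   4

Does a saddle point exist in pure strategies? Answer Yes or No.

Yes

Row minima: a1 → 5, a2 → 2, a3 → 0; maximin = 5.
Column maxima: C1 → 10, C2 → 5; minimax = 5.
maximin = minimax = 5, so a saddle point exists.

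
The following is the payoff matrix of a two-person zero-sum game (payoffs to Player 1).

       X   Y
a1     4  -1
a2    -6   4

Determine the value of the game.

Row minima: a1 → -1, a2 → -6; maximin = -1.
Column maxima: X → 4, Y → 4; minimax = 4.
-1 ≠ 4, so there is no saddle point; optimal play is mixed.
Let Player 1 play a1 with probability p. Expected payoff against X: 4p + (-6)(1−p) = 10p − 6; against Y: (-1)p + 4(1−p) = −5p + 4.
Setting these equal: 10p − 6 = −5p + 4 ⇒ 15p = 10 ⇒ p = 2/3, and the value is (10)·(2/3) − 6 = 2/3.
For Player 2: with q = P(X), equating a1's and a2's payoffs gives 5q − 1 = −10q + 4 ⇒ q = 1/3.

2/3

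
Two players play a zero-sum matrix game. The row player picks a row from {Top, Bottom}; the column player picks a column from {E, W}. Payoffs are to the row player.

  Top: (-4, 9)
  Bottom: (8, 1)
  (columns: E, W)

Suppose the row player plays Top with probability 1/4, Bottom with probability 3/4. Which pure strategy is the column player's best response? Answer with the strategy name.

If the column player plays E, the row player's expected payoff is (1/4)·(-4) + (3/4)·8 = 5.
If the column player plays W, the row player's expected payoff is (1/4)·9 + (3/4)·1 = 3.
The column player minimizes the row player's payoff; the smallest is 3, so the best response is W.

W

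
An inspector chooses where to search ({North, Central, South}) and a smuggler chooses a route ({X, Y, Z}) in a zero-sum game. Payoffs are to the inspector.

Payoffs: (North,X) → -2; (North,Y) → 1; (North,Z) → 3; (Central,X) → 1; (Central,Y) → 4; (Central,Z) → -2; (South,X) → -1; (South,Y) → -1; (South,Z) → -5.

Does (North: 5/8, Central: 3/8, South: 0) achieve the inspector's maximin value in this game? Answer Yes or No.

Against X this mix gives (5/8)·(-2) + (3/8)·1 = -7/8.
Against Y this mix gives (5/8)·1 + (3/8)·4 = 17/8.
Against Z this mix gives (5/8)·3 + (3/8)·(-2) = 9/8.
The smuggler will play X, holding the inspector to -7/8. Shifting weight toward the row that does better against X would raise this floor (the equalizing mix achieves -1/8 against both X and Z), so the proposed strategy is not optimal.

No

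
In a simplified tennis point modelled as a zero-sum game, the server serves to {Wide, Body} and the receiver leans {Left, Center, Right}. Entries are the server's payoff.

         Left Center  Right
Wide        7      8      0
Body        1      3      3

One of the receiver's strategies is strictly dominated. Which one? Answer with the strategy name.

Center

Left holds the server's payoff strictly below Center in every row: 7 < 8, 1 < 3.
So Center is strictly dominated for the receiver.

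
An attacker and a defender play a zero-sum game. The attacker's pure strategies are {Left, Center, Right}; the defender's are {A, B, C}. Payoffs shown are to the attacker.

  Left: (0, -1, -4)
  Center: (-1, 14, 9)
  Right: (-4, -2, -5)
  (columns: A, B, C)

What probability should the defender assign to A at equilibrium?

13/14

Row minima: Left → -4, Center → -1, Right → -5; maximin = -1.
Column maxima: A → 0, B → 14, C → 9; minimax = 0.
-1 ≠ 0, so there is no saddle point; optimal play is mixed.
Right is strictly dominated by Left, so the attacker never plays it.
B is strictly dominated by C (it gives the attacker strictly more in every row), so the defender never plays it.
On the remaining 2×2 (Left, Center vs A, C):
Let the attacker play Left with probability p. Expected payoff against A: 0p + (-1)(1−p) = p − 1; against C: (-4)p + 9(1−p) = −13p + 9.
Setting these equal: p − 1 = −13p + 9 ⇒ 14p = 10 ⇒ p = 5/7, and the value is (1)·(5/7) − 1 = -2/7.
For the defender: with q = P(A), equating Left's and Center's payoffs gives 4q − 4 = −10q + 9 ⇒ q = 13/14.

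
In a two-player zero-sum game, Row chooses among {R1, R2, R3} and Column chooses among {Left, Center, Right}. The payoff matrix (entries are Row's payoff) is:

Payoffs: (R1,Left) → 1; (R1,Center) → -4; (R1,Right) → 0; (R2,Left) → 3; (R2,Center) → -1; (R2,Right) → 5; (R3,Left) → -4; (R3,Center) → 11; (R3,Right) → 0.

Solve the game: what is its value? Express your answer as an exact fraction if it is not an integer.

29/19

Row minima: R1 → -4, R2 → -1, R3 → -4; maximin = -1.
Column maxima: Left → 3, Center → 11, Right → 5; minimax = 3.
-1 ≠ 3, so there is no saddle point; optimal play is mixed.
R1 is strictly dominated by R2, so Row never plays it.
With R1 eliminated, Right is strictly dominated by Left (it gives Row strictly more in every remaining row), so Column never plays it.
On the remaining 2×2 (R2, R3 vs Left, Center):
Let Row play R2 with probability p. Expected payoff against Left: 3p + (-4)(1−p) = 7p − 4; against Center: (-1)p + 11(1−p) = −12p + 11.
Setting these equal: 7p − 4 = −12p + 11 ⇒ 19p = 15 ⇒ p = 15/19, and the value is (7)·(15/19) − 4 = 29/19.
For Column: with q = P(Left), equating R2's and R3's payoffs gives 4q − 1 = −15q + 11 ⇒ q = 12/19.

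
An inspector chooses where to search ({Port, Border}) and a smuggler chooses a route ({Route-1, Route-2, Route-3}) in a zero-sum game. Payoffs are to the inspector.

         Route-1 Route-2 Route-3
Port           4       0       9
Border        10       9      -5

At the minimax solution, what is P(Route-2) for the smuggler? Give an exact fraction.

14/23

Row minima: Port → 0, Border → -5; maximin = 0.
Column maxima: Route-1 → 10, Route-2 → 9, Route-3 → 9; minimax = 9.
0 ≠ 9, so there is no saddle point; optimal play is mixed.
Route-1 is strictly dominated by Route-2 (it gives the inspector strictly more in every row), so the smuggler never plays it.
On the remaining 2×2 (Port, Border vs Route-2, Route-3):
Let the inspector play Port with probability p. Expected payoff against Route-2: 0p + 9(1−p) = −9p + 9; against Route-3: 9p + (-5)(1−p) = 14p − 5.
Setting these equal: −9p + 9 = 14p − 5 ⇒ −23p = -14 ⇒ p = 14/23, and the value is (-9)·(14/23) + 9 = 81/23.
For the smuggler: with q = P(Route-2), equating Port's and Border's payoffs gives −9q + 9 = 14q − 5 ⇒ q = 14/23.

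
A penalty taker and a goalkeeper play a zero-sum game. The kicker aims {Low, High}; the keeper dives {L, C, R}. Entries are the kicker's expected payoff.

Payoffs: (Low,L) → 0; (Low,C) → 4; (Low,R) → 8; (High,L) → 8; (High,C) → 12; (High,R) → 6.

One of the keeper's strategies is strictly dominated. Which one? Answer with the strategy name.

C

L holds the kicker's payoff strictly below C in every row: 0 < 4, 8 < 12.
So C is strictly dominated for the keeper.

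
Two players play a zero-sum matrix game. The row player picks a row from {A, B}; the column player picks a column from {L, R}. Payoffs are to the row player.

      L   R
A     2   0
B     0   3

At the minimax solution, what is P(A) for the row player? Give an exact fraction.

3/5

Row minima: A → 0, B → 0; maximin = 0.
Column maxima: L → 2, R → 3; minimax = 2.
0 ≠ 2, so there is no saddle point; optimal play is mixed.
Let the row player play A with probability p. Expected payoff against L: 2p + 0(1−p) = 2p; against R: 0p + 3(1−p) = −3p + 3.
Setting these equal: 2p = −3p + 3 ⇒ 5p = 3 ⇒ p = 3/5, and the value is (2)·(3/5) = 6/5.
For the column player: with q = P(L), equating A's and B's payoffs gives 2q = −3q + 3 ⇒ q = 3/5.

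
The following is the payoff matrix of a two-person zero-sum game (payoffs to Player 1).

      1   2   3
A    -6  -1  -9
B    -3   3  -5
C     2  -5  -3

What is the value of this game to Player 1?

Row minima: A → -9, B → -5, C → -5; maximin = -5.
Column maxima: 1 → 2, 2 → 3, 3 → -3; minimax = -3.
-5 ≠ -3, so there is no saddle point; optimal play is mixed.
A is strictly dominated by B, so Player 1 never plays it.
1 is strictly dominated by 3 (it gives Player 1 strictly more in every row), so Player 2 never plays it.
On the remaining 2×2 (B, C vs 2, 3):
Let Player 1 play B with probability p. Expected payoff against 2: 3p + (-5)(1−p) = 8p − 5; against 3: (-5)p + (-3)(1−p) = −2p − 3.
Setting these equal: 8p − 5 = −2p − 3 ⇒ 10p = 2 ⇒ p = 1/5, and the value is (8)·(1/5) − 5 = -17/5.
For Player 2: with q = P(2), equating B's and C's payoffs gives 8q − 5 = −2q − 3 ⇒ q = 1/5.

-17/5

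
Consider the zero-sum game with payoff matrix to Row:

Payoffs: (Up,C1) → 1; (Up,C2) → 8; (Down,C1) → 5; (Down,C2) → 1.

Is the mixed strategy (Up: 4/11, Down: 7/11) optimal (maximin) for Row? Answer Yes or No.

Yes

Against C1 this mix gives (4/11)·1 + (7/11)·5 = 39/11.
Against C2 this mix gives (4/11)·8 + (7/11)·1 = 39/11.
All of Column's active replies (C1, C2) yield 39/11, and no column does worse for Row. The mix makes Column indifferent and guarantees 39/11, so it is optimal.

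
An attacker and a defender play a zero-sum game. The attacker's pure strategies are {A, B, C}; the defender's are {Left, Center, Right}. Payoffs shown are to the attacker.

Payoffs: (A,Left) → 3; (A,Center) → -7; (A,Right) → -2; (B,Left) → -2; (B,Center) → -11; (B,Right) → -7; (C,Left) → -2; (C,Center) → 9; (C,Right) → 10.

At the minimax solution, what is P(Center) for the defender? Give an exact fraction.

Row minima: A → -7, B → -11, C → -2; maximin = -2.
Column maxima: Left → 3, Center → 9, Right → 10; minimax = 3.
-2 ≠ 3, so there is no saddle point; optimal play is mixed.
B is strictly dominated by A, so the attacker never plays it.
Right is strictly dominated by Center (it gives the attacker strictly more in every row), so the defender never plays it.
On the remaining 2×2 (A, C vs Left, Center):
Let the attacker play A with probability p. Expected payoff against Left: 3p + (-2)(1−p) = 5p − 2; against Center: (-7)p + 9(1−p) = −16p + 9.
Setting these equal: 5p − 2 = −16p + 9 ⇒ 21p = 11 ⇒ p = 11/21, and the value is (5)·(11/21) − 2 = 13/21.
For the defender: with q = P(Left), equating A's and C's payoffs gives 10q − 7 = −11q + 9 ⇒ q = 16/21.

5/21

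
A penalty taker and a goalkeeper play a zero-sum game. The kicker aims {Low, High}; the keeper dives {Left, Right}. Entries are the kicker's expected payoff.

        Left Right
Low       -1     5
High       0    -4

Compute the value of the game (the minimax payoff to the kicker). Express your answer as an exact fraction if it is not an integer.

Row minima: Low → -1, High → -4; maximin = -1.
Column maxima: Left → 0, Right → 5; minimax = 0.
-1 ≠ 0, so there is no saddle point; optimal play is mixed.
Let the kicker play Low with probability p. Expected payoff against Left: (-1)p + 0(1−p) = −p; against Right: 5p + (-4)(1−p) = 9p − 4.
Setting these equal: −p = 9p − 4 ⇒ −10p = -4 ⇒ p = 2/5, and the value is (-1)·(2/5) = -2/5.
For the keeper: with q = P(Left), equating Low's and High's payoffs gives −6q + 5 = 4q − 4 ⇒ q = 9/10.

-2/5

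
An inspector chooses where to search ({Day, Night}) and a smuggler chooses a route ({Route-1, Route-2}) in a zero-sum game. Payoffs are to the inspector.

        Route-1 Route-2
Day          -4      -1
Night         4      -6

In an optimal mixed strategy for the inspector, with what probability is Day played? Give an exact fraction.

10/13

Row minima: Day → -4, Night → -6; maximin = -4.
Column maxima: Route-1 → 4, Route-2 → -1; minimax = -1.
-4 ≠ -1, so there is no saddle point; optimal play is mixed.
Let the inspector play Day with probability p. Expected payoff against Route-1: (-4)p + 4(1−p) = −8p + 4; against Route-2: (-1)p + (-6)(1−p) = 5p − 6.
Setting these equal: −8p + 4 = 5p − 6 ⇒ −13p = -10 ⇒ p = 10/13, and the value is (-8)·(10/13) + 4 = -28/13.
For the smuggler: with q = P(Route-1), equating Day's and Night's payoffs gives −3q − 1 = 10q − 6 ⇒ q = 5/13.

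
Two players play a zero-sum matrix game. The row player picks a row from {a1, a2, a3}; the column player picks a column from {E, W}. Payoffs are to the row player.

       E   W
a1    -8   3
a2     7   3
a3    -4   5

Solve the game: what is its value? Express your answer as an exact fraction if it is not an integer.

Row minima: a1 → -8, a2 → 3, a3 → -4; maximin = 3.
Column maxima: E → 7, W → 5; minimax = 5.
3 ≠ 5, so there is no saddle point; optimal play is mixed.
a1 is strictly dominated by a3, so the row player never plays it.
On the remaining 2×2 (a2, a3 vs E, W):
Let the row player play a2 with probability p. Expected payoff against E: 7p + (-4)(1−p) = 11p − 4; against W: 3p + 5(1−p) = −2p + 5.
Setting these equal: 11p − 4 = −2p + 5 ⇒ 13p = 9 ⇒ p = 9/13, and the value is (11)·(9/13) − 4 = 47/13.
For the column player: with q = P(E), equating a2's and a3's payoffs gives 4q + 3 = −9q + 5 ⇒ q = 2/13.

47/13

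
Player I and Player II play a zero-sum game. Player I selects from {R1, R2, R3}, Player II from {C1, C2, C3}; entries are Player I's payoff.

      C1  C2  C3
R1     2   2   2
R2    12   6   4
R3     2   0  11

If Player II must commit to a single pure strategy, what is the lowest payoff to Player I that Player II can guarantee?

6

Column maxima: C1 → 12, C2 → 6, C3 → 11.
The smallest of these is 6.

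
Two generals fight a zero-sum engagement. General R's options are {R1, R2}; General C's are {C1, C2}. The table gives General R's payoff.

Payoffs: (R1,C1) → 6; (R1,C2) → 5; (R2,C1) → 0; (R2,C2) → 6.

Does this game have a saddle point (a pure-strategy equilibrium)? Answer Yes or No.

No

Row minima: R1 → 5, R2 → 0; maximin = 5.
Column maxima: C1 → 6, C2 → 6; minimax = 6.
5 ≠ 6, so no pure-strategy equilibrium exists.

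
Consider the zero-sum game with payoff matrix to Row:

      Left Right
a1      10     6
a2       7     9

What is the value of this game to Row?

Row minima: a1 → 6, a2 → 7; maximin = 7.
Column maxima: Left → 10, Right → 9; minimax = 9.
7 ≠ 9, so there is no saddle point; optimal play is mixed.
Let Row play a1 with probability p. Expected payoff against Left: 10p + 7(1−p) = 3p + 7; against Right: 6p + 9(1−p) = −3p + 9.
Setting these equal: 3p + 7 = −3p + 9 ⇒ 6p = 2 ⇒ p = 1/3, and the value is (3)·(1/3) + 7 = 8.
For Column: with q = P(Left), equating a1's and a2's payoffs gives 4q + 6 = −2q + 9 ⇒ q = 1/2.

8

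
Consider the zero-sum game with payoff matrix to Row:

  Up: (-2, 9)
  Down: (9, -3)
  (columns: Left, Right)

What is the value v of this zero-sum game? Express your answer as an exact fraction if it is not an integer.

75/23

Row minima: Up → -2, Down → -3; maximin = -2.
Column maxima: Left → 9, Right → 9; minimax = 9.
-2 ≠ 9, so there is no saddle point; optimal play is mixed.
Let Row play Up with probability p. Expected payoff against Left: (-2)p + 9(1−p) = −11p + 9; against Right: 9p + (-3)(1−p) = 12p − 3.
Setting these equal: −11p + 9 = 12p − 3 ⇒ −23p = -12 ⇒ p = 12/23, and the value is (-11)·(12/23) + 9 = 75/23.
For Column: with q = P(Left), equating Up's and Down's payoffs gives −11q + 9 = 12q − 3 ⇒ q = 12/23.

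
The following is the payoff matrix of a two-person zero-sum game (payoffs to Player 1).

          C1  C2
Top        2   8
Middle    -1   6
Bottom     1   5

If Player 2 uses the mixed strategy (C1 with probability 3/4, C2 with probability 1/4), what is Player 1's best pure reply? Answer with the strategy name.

Expected payoff of Top: (3/4)·2 + (1/4)·8 = 7/2.
Expected payoff of Middle: (3/4)·(-1) + (1/4)·6 = 3/4.
Expected payoff of Bottom: (3/4)·1 + (1/4)·5 = 2.
The largest is 7/2, so Player 1's best response is Top.

Top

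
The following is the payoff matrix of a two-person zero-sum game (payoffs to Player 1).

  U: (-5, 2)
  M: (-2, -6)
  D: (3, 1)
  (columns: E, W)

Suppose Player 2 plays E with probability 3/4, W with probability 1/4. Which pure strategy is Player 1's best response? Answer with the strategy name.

D

Expected payoff of U: (3/4)·(-5) + (1/4)·2 = -13/4.
Expected payoff of M: (3/4)·(-2) + (1/4)·(-6) = -3.
Expected payoff of D: (3/4)·3 + (1/4)·1 = 5/2.
The largest is 5/2, so Player 1's best response is D.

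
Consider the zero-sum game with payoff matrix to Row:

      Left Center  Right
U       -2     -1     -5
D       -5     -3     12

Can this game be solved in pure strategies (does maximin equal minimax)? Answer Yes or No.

No

Row minima: U → -5, D → -5; maximin = -5.
Column maxima: Left → -2, Center → -1, Right → 12; minimax = -2.
-5 ≠ -2, so no pure-strategy equilibrium exists.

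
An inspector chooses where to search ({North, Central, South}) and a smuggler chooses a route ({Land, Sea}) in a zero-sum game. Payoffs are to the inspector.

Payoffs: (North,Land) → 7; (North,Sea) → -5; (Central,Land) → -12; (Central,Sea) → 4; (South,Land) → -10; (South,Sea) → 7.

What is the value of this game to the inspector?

-1/29

Row minima: North → -5, Central → -12, South → -10; maximin = -5.
Column maxima: Land → 7, Sea → 7; minimax = 7.
-5 ≠ 7, so there is no saddle point; optimal play is mixed.
Central is strictly dominated by South, so the inspector never plays it.
On the remaining 2×2 (North, South vs Land, Sea):
Let the inspector play North with probability p. Expected payoff against Land: 7p + (-10)(1−p) = 17p − 10; against Sea: (-5)p + 7(1−p) = −12p + 7.
Setting these equal: 17p − 10 = −12p + 7 ⇒ 29p = 17 ⇒ p = 17/29, and the value is (17)·(17/29) − 10 = -1/29.
For the smuggler: with q = P(Land), equating North's and South's payoffs gives 12q − 5 = −17q + 7 ⇒ q = 12/29.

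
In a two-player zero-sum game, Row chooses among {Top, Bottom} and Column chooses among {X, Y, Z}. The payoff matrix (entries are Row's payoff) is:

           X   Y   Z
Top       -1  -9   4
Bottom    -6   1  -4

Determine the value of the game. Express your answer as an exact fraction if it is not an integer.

-11/3

Row minima: Top → -9, Bottom → -6; maximin = -6.
Column maxima: X → -1, Y → 1, Z → 4; minimax = -1.
-6 ≠ -1, so there is no saddle point; optimal play is mixed.
Z is strictly dominated by X (it gives Row strictly more in every row), so Column never plays it.
On the remaining 2×2 (Top, Bottom vs X, Y):
Let Row play Top with probability p. Expected payoff against X: (-1)p + (-6)(1−p) = 5p − 6; against Y: (-9)p + 1(1−p) = −10p + 1.
Setting these equal: 5p − 6 = −10p + 1 ⇒ 15p = 7 ⇒ p = 7/15, and the value is (5)·(7/15) − 6 = -11/3.
For Column: with q = P(X), equating Top's and Bottom's payoffs gives 8q − 9 = −7q + 1 ⇒ q = 2/3.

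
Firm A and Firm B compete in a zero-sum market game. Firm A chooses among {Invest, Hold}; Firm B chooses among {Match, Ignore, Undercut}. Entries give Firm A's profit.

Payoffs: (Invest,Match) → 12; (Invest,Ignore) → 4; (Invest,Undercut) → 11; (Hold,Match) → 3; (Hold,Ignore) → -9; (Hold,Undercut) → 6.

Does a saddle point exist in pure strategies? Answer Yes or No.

Row minima: Invest → 4, Hold → -9; maximin = 4.
Column maxima: Match → 12, Ignore → 4, Undercut → 11; minimax = 4.
maximin = minimax = 4, so a saddle point exists.

Yes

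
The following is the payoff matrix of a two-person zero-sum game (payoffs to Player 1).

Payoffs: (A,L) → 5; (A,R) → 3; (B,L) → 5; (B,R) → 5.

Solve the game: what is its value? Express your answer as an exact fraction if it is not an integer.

Row minima: A → 3, B → 5; maximin = 5.
Column maxima: L → 5, R → 5; minimax = 5.
Since maximin = minimax = 5, there is a saddle point and the value is 5.

5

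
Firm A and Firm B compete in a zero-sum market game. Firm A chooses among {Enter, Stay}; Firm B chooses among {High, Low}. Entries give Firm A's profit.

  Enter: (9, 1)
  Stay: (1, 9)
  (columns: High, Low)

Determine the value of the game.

5

Row minima: Enter → 1, Stay → 1; maximin = 1.
Column maxima: High → 9, Low → 9; minimax = 9.
1 ≠ 9, so there is no saddle point; optimal play is mixed.
Let Firm A play Enter with probability p. Expected payoff against High: 9p + 1(1−p) = 8p + 1; against Low: 1p + 9(1−p) = −8p + 9.
Setting these equal: 8p + 1 = −8p + 9 ⇒ 16p = 8 ⇒ p = 1/2, and the value is (8)·(1/2) + 1 = 5.
For Firm B: with q = P(High), equating Enter's and Stay's payoffs gives 8q + 1 = −8q + 9 ⇒ q = 1/2.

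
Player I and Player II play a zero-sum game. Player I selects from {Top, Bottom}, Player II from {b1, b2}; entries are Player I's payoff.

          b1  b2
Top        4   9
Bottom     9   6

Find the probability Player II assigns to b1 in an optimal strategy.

3/8

Row minima: Top → 4, Bottom → 6; maximin = 6.
Column maxima: b1 → 9, b2 → 9; minimax = 9.
6 ≠ 9, so there is no saddle point; optimal play is mixed.
Let Player I play Top with probability p. Expected payoff against b1: 4p + 9(1−p) = −5p + 9; against b2: 9p + 6(1−p) = 3p + 6.
Setting these equal: −5p + 9 = 3p + 6 ⇒ −8p = -3 ⇒ p = 3/8, and the value is (-5)·(3/8) + 9 = 57/8.
For Player II: with q = P(b1), equating Top's and Bottom's payoffs gives −5q + 9 = 3q + 6 ⇒ q = 3/8.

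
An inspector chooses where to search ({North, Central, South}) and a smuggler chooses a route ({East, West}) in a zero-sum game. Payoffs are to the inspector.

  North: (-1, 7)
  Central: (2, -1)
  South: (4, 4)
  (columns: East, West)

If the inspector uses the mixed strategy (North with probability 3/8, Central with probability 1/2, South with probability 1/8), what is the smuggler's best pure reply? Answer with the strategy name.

East

If the smuggler plays East, the inspector's expected payoff is (3/8)·(-1) + (1/2)·2 + (1/8)·4 = 9/8.
If the smuggler plays West, the inspector's expected payoff is (3/8)·7 + (1/2)·(-1) + (1/8)·4 = 21/8.
The smuggler minimizes the inspector's payoff; the smallest is 9/8, so the best response is East.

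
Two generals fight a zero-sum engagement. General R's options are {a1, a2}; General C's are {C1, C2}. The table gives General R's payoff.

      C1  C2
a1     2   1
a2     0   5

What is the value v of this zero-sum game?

Row minima: a1 → 1, a2 → 0; maximin = 1.
Column maxima: C1 → 2, C2 → 5; minimax = 2.
1 ≠ 2, so there is no saddle point; optimal play is mixed.
Let General R play a1 with probability p. Expected payoff against C1: 2p + 0(1−p) = 2p; against C2: 1p + 5(1−p) = −4p + 5.
Setting these equal: 2p = −4p + 5 ⇒ 6p = 5 ⇒ p = 5/6, and the value is (2)·(5/6) = 5/3.
For General C: with q = P(C1), equating a1's and a2's payoffs gives q + 1 = −5q + 5 ⇒ q = 2/3.

5/3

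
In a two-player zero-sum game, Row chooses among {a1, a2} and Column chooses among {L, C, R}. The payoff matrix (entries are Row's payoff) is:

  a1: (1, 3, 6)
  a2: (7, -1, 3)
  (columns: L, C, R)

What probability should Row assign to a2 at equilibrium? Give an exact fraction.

1/5

Row minima: a1 → 1, a2 → -1; maximin = 1.
Column maxima: L → 7, C → 3, R → 6; minimax = 3.
1 ≠ 3, so there is no saddle point; optimal play is mixed.
R is strictly dominated by C (it gives Row strictly more in every row), so Column never plays it.
On the remaining 2×2 (a1, a2 vs L, C):
Let Row play a1 with probability p. Expected payoff against L: 1p + 7(1−p) = −6p + 7; against C: 3p + (-1)(1−p) = 4p − 1.
Setting these equal: −6p + 7 = 4p − 1 ⇒ −10p = -8 ⇒ p = 4/5, and the value is (-6)·(4/5) + 7 = 11/5.
For Column: with q = P(L), equating a1's and a2's payoffs gives −2q + 3 = 8q − 1 ⇒ q = 2/5.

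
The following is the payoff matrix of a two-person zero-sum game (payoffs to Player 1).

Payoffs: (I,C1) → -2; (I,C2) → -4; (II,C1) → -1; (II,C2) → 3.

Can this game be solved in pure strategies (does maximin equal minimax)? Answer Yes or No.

Yes

Row minima: I → -4, II → -1; maximin = -1.
Column maxima: C1 → -1, C2 → 3; minimax = -1.
maximin = minimax = -1, so a saddle point exists.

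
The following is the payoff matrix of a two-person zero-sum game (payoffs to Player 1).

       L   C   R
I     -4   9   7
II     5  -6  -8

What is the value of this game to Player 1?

1/8

Row minima: I → -4, II → -8; maximin = -4.
Column maxima: L → 5, C → 9, R → 7; minimax = 5.
-4 ≠ 5, so there is no saddle point; optimal play is mixed.
C is strictly dominated by R (it gives Player 1 strictly more in every row), so Player 2 never plays it.
On the remaining 2×2 (I, II vs L, R):
Let Player 1 play I with probability p. Expected payoff against L: (-4)p + 5(1−p) = −9p + 5; against R: 7p + (-8)(1−p) = 15p − 8.
Setting these equal: −9p + 5 = 15p − 8 ⇒ −24p = -13 ⇒ p = 13/24, and the value is (-9)·(13/24) + 5 = 1/8.
For Player 2: with q = P(L), equating I's and II's payoffs gives −11q + 7 = 13q − 8 ⇒ q = 5/8.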